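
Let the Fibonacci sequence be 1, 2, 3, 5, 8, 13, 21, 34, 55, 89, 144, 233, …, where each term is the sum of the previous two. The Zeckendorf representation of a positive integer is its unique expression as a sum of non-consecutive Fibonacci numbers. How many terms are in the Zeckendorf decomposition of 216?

144 ≤ 216 < 233, so take 144; remainder 72
55 ≤ 72 < 89, so take 55; remainder 17
13 ≤ 17 < 21, so take 13; remainder 4
3 ≤ 4 < 5, so take 3; remainder 1
1 ≤ 1 < 2, so take 1; remainder 0
216 = 144 + 55 + 13 + 3 + 1, which has 5 terms.

5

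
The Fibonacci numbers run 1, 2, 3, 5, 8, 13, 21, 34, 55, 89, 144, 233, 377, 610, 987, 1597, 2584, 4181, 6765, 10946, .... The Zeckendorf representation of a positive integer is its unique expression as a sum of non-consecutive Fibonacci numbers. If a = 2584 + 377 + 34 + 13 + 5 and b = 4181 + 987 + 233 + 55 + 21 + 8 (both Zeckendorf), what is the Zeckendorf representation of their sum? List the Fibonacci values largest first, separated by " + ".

6765 + 1597 + 89 + 34 + 13

The two numbers are 3013 and 5485, so their sum is 8498.
take 6765 (≤ 8498); 8498 − 6765 = 1733
take 1597 (≤ 1733); 1733 − 1597 = 136
take 89 (≤ 136); 136 − 89 = 47
take 34 (≤ 47); 47 − 34 = 13
take 13 (≤ 13); 13 − 13 = 0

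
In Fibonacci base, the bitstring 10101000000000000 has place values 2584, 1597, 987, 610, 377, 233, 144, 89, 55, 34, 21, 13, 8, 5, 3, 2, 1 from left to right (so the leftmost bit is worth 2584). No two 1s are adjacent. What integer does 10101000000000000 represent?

Summing the place values of the 1 bits: 2584 + 987 + 377 = 3948.

3948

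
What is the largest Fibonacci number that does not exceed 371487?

317811

317811 ≤ 371487 < 514229, so the largest Fibonacci number not exceeding 371487 is 317811.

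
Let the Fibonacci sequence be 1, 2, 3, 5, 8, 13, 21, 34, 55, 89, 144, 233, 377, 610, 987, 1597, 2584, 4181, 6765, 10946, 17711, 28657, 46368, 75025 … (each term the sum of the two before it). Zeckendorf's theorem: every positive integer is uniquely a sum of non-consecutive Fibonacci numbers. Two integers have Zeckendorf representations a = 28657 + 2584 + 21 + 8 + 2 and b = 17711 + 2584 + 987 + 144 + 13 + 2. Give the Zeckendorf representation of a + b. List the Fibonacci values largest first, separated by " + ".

The two numbers are 31272 and 21441, so their sum is 52713.
Greedy algorithm:
52713 − 46368 = 6345
6345 − 4181 = 2164
2164 − 1597 = 567
567 − 377 = 190
190 − 144 = 46
46 − 34 = 12
12 − 8 = 4
4 − 3 = 1
1 − 1 = 0

46368 + 4181 + 1597 + 377 + 144 + 34 + 8 + 3 + 1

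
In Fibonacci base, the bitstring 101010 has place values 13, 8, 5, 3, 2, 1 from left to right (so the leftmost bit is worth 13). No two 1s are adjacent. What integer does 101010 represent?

20

Summing the place values of the 1 bits: 13 + 5 + 2 = 20.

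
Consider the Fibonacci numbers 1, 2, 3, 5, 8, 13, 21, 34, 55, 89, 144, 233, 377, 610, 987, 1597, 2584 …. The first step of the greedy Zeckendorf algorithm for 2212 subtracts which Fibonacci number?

1597 ≤ 2212 < 2584, so the largest Fibonacci number not exceeding 2212 is 1597.

1597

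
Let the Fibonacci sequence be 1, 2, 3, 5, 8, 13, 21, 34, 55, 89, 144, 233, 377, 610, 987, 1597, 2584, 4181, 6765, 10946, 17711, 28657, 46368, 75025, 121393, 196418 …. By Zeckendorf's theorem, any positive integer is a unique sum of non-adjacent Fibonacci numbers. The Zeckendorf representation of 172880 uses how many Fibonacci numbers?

take 121393 (≤ 172880); 172880 − 121393 = 51487
take 46368 (≤ 51487); 51487 − 46368 = 5119
take 4181 (≤ 5119); 5119 − 4181 = 938
take 610 (≤ 938); 938 − 610 = 328
take 233 (≤ 328); 328 − 233 = 95
take 89 (≤ 95); 95 − 89 = 6
take 5 (≤ 6); 6 − 5 = 1
take 1 (≤ 1); 1 − 1 = 0
172880 = 121393 + 46368 + 4181 + 610 + 233 + 89 + 5 + 1, which has 8 terms.

8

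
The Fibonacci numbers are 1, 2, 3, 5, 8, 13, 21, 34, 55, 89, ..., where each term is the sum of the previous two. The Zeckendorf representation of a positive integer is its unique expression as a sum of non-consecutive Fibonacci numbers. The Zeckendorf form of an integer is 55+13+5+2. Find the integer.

75

55+13+5+2 = 75.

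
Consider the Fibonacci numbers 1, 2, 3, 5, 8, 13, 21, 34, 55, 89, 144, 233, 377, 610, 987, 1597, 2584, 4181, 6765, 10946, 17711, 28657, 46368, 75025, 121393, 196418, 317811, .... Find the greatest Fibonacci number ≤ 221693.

196418

196418 ≤ 221693 < 317811, so the largest Fibonacci number not exceeding 221693 is 196418.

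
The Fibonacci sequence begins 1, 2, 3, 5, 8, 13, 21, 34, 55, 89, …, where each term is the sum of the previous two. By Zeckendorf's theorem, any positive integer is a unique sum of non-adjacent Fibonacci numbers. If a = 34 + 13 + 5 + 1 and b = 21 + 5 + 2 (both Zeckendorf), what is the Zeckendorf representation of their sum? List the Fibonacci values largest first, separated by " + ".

55 + 21 + 5

The two numbers are 53 and 28, so their sum is 81.
Greedy algorithm:
55 ≤ 81 < 89, so take 55; remainder 26
21 ≤ 26 < 34, so take 21; remainder 5
5 ≤ 5 < 8, so take 5; remainder 0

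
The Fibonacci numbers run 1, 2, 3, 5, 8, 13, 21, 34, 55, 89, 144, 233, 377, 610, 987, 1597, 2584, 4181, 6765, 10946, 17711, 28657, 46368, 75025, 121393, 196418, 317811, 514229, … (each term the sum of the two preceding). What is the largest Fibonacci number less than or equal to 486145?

317811

317811 ≤ 486145 < 514229, so the largest Fibonacci number not exceeding 486145 is 317811.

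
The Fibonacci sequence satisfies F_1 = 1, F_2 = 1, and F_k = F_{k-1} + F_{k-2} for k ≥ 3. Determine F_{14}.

Iterating the recurrence up to F_{8} = 21 and F_{7} = 13:
F_{9} = F_{8} + F_{7} = 21 + 13 = 34
F_{10} = F_{9} + F_{8} = 34 + 21 = 55
F_{11} = F_{10} + F_{9} = 55 + 34 = 89
F_{12} = F_{11} + F_{10} = 89 + 55 = 144
F_{13} = F_{12} + F_{11} = 144 + 89 = 233
F_{14} = F_{13} + F_{12} = 233 + 144 = 377

377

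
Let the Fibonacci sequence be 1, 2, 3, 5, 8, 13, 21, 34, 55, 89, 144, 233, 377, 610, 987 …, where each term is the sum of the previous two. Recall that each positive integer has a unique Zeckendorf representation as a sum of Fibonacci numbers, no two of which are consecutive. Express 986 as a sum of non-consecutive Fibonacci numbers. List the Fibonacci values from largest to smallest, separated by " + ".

610 + 233 + 89 + 34 + 13 + 5 + 2

Greedy algorithm:
largest Fibonacci ≤ 986 is 610; 986 − 610 = 376
largest Fibonacci ≤ 376 is 233; 376 − 233 = 143
largest Fibonacci ≤ 143 is 89; 143 − 89 = 54
largest Fibonacci ≤ 54 is 34; 54 − 34 = 20
largest Fibonacci ≤ 20 is 13; 20 − 13 = 7
largest Fibonacci ≤ 7 is 5; 7 − 5 = 2
largest Fibonacci ≤ 2 is 2; 2 − 2 = 0
So 986 = 610 + 233 + 89 + 34 + 13 + 5 + 2, with no two terms consecutive in the sequence.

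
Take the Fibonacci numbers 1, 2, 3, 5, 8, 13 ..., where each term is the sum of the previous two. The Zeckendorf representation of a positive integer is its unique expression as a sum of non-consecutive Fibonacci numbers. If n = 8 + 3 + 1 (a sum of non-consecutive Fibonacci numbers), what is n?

12

8 + 3 + 1 = 12.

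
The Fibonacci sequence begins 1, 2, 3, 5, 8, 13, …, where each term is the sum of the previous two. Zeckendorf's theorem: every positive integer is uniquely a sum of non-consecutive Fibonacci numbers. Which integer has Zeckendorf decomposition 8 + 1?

9

8 + 1 = 9.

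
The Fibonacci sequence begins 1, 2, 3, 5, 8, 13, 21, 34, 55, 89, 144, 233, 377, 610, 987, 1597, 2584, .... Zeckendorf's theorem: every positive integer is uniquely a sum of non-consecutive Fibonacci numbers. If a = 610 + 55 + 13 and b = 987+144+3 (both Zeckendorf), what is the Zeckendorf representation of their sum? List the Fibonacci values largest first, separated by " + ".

1597 + 144 + 55 + 13 + 3

The two numbers are 678 and 1134, so their sum is 1812.
1812 − 1597 = 215
215 − 144 = 71
71 − 55 = 16
16 − 13 = 3
3 − 3 = 0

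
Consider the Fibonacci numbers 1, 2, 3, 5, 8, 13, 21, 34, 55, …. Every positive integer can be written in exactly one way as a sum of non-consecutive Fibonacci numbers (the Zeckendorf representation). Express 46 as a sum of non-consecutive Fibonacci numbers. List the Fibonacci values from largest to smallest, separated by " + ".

Repeatedly subtract the largest Fibonacci number that fits:
subtract 34 from 46: 12 remains
subtract 8 from 12: 4 remains
subtract 3 from 4: 1 remains
subtract 1 from 1: 0 remains
So 46 = 34 + 8 + 3 + 1, with no two terms consecutive in the sequence.

34 + 8 + 3 + 1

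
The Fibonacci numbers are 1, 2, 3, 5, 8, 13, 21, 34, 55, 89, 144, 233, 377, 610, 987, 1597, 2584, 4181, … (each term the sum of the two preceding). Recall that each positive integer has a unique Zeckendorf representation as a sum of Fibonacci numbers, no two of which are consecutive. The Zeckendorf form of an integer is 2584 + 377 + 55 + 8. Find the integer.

2584 + 377 + 55 + 8 = 3024.

3024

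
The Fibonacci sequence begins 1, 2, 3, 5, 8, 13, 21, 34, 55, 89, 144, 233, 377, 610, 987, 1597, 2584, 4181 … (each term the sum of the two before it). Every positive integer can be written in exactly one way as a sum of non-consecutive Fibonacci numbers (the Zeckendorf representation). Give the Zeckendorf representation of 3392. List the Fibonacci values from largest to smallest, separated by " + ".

Greedy algorithm:
2584 ≤ 3392 < 4181, so take 2584; remainder 808
610 ≤ 808 < 987, so take 610; remainder 198
144 ≤ 198 < 233, so take 144; remainder 54
34 ≤ 54 < 55, so take 34; remainder 20
13 ≤ 20 < 21, so take 13; remainder 7
5 ≤ 7 < 8, so take 5; remainder 2
2 ≤ 2 < 3, so take 2; remainder 0
So 3392 = 2584 + 610 + 144 + 34 + 13 + 5 + 2, with no two terms consecutive in the sequence.

2584 + 610 + 144 + 34 + 13 + 5 + 2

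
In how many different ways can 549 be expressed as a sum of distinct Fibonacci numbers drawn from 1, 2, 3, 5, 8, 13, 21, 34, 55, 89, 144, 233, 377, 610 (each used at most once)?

8

549 = 377+144+21+5+2 = 377+144+13+8+5+2 = 377+89+55+21+5+2 = … (5 more), for 8 in all.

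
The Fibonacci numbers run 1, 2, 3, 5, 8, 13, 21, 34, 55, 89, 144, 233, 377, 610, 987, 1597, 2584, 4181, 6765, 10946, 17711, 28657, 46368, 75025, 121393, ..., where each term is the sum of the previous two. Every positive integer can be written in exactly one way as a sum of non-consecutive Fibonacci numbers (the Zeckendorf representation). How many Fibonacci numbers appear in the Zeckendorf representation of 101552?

Greedily peel off the largest Fibonacci term at each step:
subtract 75025 from 101552: 26527 remains
subtract 17711 from 26527: 8816 remains
subtract 6765 from 8816: 2051 remains
subtract 1597 from 2051: 454 remains
subtract 377 from 454: 77 remains
subtract 55 from 77: 22 remains
subtract 21 from 22: 1 remains
subtract 1 from 1: 0 remains
101552 = 75025 + 17711 + 6765 + 1597 + 377 + 55 + 21 + 1, which has 8 terms.

8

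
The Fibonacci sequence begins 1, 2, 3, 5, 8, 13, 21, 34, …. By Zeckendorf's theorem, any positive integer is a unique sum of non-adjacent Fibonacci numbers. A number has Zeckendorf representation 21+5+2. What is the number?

21+5+2 = 28.

28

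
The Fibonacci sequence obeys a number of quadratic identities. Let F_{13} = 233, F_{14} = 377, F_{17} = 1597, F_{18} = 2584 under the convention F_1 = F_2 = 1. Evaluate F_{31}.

By the addition formula F_{m+n} = F_m F_{n+1} + F_{m−1} F_n with m=18, n=13: F_{31} = 2584·377 + 1597·233 = 974168 + 372101 = 1346269.

1346269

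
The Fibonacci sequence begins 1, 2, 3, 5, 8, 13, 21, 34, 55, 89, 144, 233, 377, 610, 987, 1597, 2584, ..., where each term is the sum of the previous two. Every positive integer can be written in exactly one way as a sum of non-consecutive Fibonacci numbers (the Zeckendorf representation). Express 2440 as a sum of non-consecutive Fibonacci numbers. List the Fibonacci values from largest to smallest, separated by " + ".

largest Fibonacci ≤ 2440 is 1597; 2440 − 1597 = 843
largest Fibonacci ≤ 843 is 610; 843 − 610 = 233
largest Fibonacci ≤ 233 is 233; 233 − 233 = 0
So 2440 = 1597 + 610 + 233, with no two terms consecutive in the sequence.

1597 + 610 + 233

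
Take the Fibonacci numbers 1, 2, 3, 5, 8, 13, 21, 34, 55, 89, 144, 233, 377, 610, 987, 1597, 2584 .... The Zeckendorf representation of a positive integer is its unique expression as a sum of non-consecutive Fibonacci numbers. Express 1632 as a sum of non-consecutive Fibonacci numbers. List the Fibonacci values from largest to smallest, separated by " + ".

1597 + 34 + 1

largest Fibonacci ≤ 1632 is 1597; 1632 − 1597 = 35
largest Fibonacci ≤ 35 is 34; 35 − 34 = 1
largest Fibonacci ≤ 1 is 1; 1 − 1 = 0
So 1632 = 1597 + 34 + 1, with no two terms consecutive in the sequence.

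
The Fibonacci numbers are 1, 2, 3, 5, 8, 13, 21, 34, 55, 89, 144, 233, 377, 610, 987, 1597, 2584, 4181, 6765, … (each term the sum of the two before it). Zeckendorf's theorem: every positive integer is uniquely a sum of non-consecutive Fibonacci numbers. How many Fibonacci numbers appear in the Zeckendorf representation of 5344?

Greedy algorithm:
5344: greatest Fibonacci not exceeding it is 4181, leaving 1163
1163: greatest Fibonacci not exceeding it is 987, leaving 176
176: greatest Fibonacci not exceeding it is 144, leaving 32
32: greatest Fibonacci not exceeding it is 21, leaving 11
11: greatest Fibonacci not exceeding it is 8, leaving 3
3: greatest Fibonacci not exceeding it is 3, leaving 0
5344 = 4181 + 987 + 144 + 21 + 8 + 3, which has 6 terms.

6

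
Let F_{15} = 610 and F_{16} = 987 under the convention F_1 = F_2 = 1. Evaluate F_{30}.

By the doubling identity F_{2k} = F_k(2F_{k+1} − F_k): F_{30} = 610·(2·987 − 610) = 610·1364 = 832040.

832040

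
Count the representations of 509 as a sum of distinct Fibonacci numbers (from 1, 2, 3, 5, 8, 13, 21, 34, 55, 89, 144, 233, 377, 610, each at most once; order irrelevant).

Starting from the Zeckendorf form and repeatedly splitting a term F_k into F_{k−1} + F_{k−2} (when neither is already used) reaches every representation.
509 = 377+89+34+8+1 = 377+89+34+5+3+1 = 377+89+21+13+8+1 = 233+144+89+34+8+1 = … (8 more), for 12 in all.

12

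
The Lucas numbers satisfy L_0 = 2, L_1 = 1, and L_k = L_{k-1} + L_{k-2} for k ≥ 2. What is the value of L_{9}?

Iterating the recurrence up to L_{5} = 11 and L_{4} = 7:
L_{6} = L_{5} + L_{4} = 11 + 7 = 18
L_{7} = L_{6} + L_{5} = 18 + 11 = 29
L_{8} = L_{7} + L_{6} = 29 + 18 = 47
L_{9} = L_{8} + L_{7} = 47 + 29 = 76

76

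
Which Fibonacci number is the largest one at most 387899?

317811 ≤ 387899 < 514229, so the largest Fibonacci number not exceeding 387899 is 317811.

317811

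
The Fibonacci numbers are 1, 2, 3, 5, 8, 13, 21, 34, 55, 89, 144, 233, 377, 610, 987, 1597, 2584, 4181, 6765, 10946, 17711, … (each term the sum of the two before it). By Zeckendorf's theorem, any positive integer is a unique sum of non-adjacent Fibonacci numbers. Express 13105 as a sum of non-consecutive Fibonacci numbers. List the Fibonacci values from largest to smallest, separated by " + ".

10946 + 1597 + 377 + 144 + 34 + 5 + 2

10946 ≤ 13105 < 17711, so take 10946; remainder 2159
1597 ≤ 2159 < 2584, so take 1597; remainder 562
377 ≤ 562 < 610, so take 377; remainder 185
144 ≤ 185 < 233, so take 144; remainder 41
34 ≤ 41 < 55, so take 34; remainder 7
5 ≤ 7 < 8, so take 5; remainder 2
2 ≤ 2 < 3, so take 2; remainder 0
So 13105 = 10946 + 1597 + 377 + 144 + 34 + 5 + 2, with no two terms consecutive in the sequence.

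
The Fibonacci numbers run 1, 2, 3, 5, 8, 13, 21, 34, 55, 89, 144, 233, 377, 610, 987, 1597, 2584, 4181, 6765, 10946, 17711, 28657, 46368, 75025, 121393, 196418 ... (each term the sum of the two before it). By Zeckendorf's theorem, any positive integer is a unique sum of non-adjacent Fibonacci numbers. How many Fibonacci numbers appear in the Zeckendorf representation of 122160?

121393 ≤ 122160 < 196418, so take 121393; remainder 767
610 ≤ 767 < 987, so take 610; remainder 157
144 ≤ 157 < 233, so take 144; remainder 13
13 ≤ 13 < 21, so take 13; remainder 0
122160 = 121393 + 610 + 144 + 13, which has 4 terms.

4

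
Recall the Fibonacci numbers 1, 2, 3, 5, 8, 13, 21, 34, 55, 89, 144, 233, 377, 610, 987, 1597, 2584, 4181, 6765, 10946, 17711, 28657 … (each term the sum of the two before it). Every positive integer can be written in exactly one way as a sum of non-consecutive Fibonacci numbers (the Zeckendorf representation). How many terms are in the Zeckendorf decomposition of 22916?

subtract 17711 from 22916: 5205 remains
subtract 4181 from 5205: 1024 remains
subtract 987 from 1024: 37 remains
subtract 34 from 37: 3 remains
subtract 3 from 3: 0 remains
22916 = 17711 + 4181 + 987 + 34 + 3, which has 5 terms.

5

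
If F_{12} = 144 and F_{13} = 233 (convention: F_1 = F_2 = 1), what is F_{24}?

46368

By the doubling identity F_{2k} = F_k(2F_{k+1} − F_k): F_{24} = 144·(2·233 − 144) = 144·322 = 46368.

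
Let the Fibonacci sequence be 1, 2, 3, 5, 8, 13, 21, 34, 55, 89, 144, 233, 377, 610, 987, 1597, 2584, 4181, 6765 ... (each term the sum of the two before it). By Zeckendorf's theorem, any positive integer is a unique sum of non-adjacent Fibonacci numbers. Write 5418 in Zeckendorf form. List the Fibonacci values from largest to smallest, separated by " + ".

5418: greatest Fibonacci not exceeding it is 4181, leaving 1237
1237: greatest Fibonacci not exceeding it is 987, leaving 250
250: greatest Fibonacci not exceeding it is 233, leaving 17
17: greatest Fibonacci not exceeding it is 13, leaving 4
4: greatest Fibonacci not exceeding it is 3, leaving 1
1: greatest Fibonacci not exceeding it is 1, leaving 0
So 5418 = 4181 + 987 + 233 + 13 + 3 + 1, with no two terms consecutive in the sequence.

4181 + 987 + 233 + 13 + 3 + 1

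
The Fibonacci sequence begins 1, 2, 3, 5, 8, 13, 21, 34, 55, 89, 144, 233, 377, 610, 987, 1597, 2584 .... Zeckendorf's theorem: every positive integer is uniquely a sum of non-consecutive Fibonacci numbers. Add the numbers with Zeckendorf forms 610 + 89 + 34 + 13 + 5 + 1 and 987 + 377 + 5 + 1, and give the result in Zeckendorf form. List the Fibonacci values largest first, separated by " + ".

The two numbers are 752 and 1370, so their sum is 2122.
Greedily peel off the largest Fibonacci term at each step:
largest Fibonacci ≤ 2122 is 1597; 2122 − 1597 = 525
largest Fibonacci ≤ 525 is 377; 525 − 377 = 148
largest Fibonacci ≤ 148 is 144; 148 − 144 = 4
largest Fibonacci ≤ 4 is 3; 4 − 3 = 1
largest Fibonacci ≤ 1 is 1; 1 − 1 = 0

1597 + 377 + 144 + 3 + 1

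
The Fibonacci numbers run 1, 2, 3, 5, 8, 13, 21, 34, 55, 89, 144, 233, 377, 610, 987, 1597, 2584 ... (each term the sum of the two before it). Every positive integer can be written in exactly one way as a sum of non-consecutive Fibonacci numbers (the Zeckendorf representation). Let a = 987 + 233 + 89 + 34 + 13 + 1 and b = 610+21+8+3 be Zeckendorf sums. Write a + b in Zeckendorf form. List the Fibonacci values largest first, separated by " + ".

1597 + 377 + 21 + 3 + 1

The two numbers are 1357 and 642, so their sum is 1999.
1597 ≤ 1999 < 2584, so take 1597; remainder 402
377 ≤ 402 < 610, so take 377; remainder 25
21 ≤ 25 < 34, so take 21; remainder 4
3 ≤ 4 < 5, so take 3; remainder 1
1 ≤ 1 < 2, so take 1; remainder 0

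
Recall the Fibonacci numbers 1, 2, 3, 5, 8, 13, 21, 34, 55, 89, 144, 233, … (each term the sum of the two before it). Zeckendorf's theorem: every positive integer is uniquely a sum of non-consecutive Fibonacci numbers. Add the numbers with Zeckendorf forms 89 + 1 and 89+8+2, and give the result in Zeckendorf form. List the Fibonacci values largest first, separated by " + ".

The two numbers are 90 and 99, so their sum is 189.
Greedy algorithm:
144 ≤ 189 < 233, so take 144; remainder 45
34 ≤ 45 < 55, so take 34; remainder 11
8 ≤ 11 < 13, so take 8; remainder 3
3 ≤ 3 < 5, so take 3; remainder 0

144 + 34 + 8 + 3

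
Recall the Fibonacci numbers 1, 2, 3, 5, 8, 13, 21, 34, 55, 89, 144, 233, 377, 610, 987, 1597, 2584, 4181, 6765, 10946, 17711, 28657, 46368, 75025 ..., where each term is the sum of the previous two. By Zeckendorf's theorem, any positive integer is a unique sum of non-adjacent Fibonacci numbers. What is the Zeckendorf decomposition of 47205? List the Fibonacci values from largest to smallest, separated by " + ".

46368 + 610 + 144 + 55 + 21 + 5 + 2

largest Fibonacci ≤ 47205 is 46368; 47205 − 46368 = 837
largest Fibonacci ≤ 837 is 610; 837 − 610 = 227
largest Fibonacci ≤ 227 is 144; 227 − 144 = 83
largest Fibonacci ≤ 83 is 55; 83 − 55 = 28
largest Fibonacci ≤ 28 is 21; 28 − 21 = 7
largest Fibonacci ≤ 7 is 5; 7 − 5 = 2
largest Fibonacci ≤ 2 is 2; 2 − 2 = 0
So 47205 = 46368 + 610 + 144 + 55 + 21 + 5 + 2, with no two terms consecutive in the sequence.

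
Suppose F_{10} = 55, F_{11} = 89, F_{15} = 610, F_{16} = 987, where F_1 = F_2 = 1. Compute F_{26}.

By the addition formula F_{m+n} = F_m F_{n+1} + F_{m−1} F_n with m=16, n=10: F_{26} = 987·89 + 610·55 = 87843 + 33550 = 121393.

121393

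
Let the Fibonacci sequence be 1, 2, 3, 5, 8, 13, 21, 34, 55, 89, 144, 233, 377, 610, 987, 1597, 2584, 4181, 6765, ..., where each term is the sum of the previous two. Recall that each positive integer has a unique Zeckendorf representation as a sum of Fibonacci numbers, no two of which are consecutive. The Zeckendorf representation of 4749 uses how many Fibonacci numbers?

4749: greatest Fibonacci not exceeding it is 4181, leaving 568
568: greatest Fibonacci not exceeding it is 377, leaving 191
191: greatest Fibonacci not exceeding it is 144, leaving 47
47: greatest Fibonacci not exceeding it is 34, leaving 13
13: greatest Fibonacci not exceeding it is 13, leaving 0
4749 = 4181 + 377 + 144 + 34 + 13, which has 5 terms.

5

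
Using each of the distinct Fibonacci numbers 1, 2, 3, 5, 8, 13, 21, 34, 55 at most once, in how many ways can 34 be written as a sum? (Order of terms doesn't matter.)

4

Each representation comes from the Zeckendorf form by replacing some F_k with F_{k−1} + F_{k−2} where possible.
34 = 34 = 21+13 = 21+8+5 = … (1 more), for 4 in all.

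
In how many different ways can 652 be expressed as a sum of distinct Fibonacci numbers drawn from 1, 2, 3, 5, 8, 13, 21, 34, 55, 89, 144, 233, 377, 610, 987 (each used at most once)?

Each representation comes from the Zeckendorf form by replacing some F_k with F_{k−1} + F_{k−2} where possible.
652 = 610+34+8 = 610+34+5+3 = 610+21+13+8 = 377+233+34+8 = … (17 more), for 21 in all.

21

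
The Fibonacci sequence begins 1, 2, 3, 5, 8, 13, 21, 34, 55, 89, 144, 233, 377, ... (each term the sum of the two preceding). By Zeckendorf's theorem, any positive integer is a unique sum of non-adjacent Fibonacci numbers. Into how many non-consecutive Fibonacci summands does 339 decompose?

5

Repeatedly subtract the largest Fibonacci number that fits:
339: greatest Fibonacci not exceeding it is 233, leaving 106
106: greatest Fibonacci not exceeding it is 89, leaving 17
17: greatest Fibonacci not exceeding it is 13, leaving 4
4: greatest Fibonacci not exceeding it is 3, leaving 1
1: greatest Fibonacci not exceeding it is 1, leaving 0
339 = 233 + 89 + 13 + 3 + 1, which has 5 terms.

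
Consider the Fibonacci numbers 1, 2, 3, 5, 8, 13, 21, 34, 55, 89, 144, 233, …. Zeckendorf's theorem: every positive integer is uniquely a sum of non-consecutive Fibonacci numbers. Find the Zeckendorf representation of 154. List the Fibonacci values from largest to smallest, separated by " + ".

144 + 8 + 2

154 − 144 = 10
10 − 8 = 2
2 − 2 = 0
So 154 = 144 + 8 + 2, with no two terms consecutive in the sequence.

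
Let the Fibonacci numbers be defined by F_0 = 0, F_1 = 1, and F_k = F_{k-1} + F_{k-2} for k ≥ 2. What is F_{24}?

Iterating the recurrence up to F_{16} = 987 and F_{15} = 610:
F_{17} = F_{16} + F_{15} = 987 + 610 = 1597
F_{18} = F_{17} + F_{16} = 1597 + 987 = 2584
F_{19} = F_{18} + F_{17} = 2584 + 1597 = 4181
F_{20} = F_{19} + F_{18} = 4181 + 2584 = 6765
F_{21} = F_{20} + F_{19} = 6765 + 4181 = 10946
F_{22} = F_{21} + F_{20} = 10946 + 6765 = 17711
F_{23} = F_{22} + F_{21} = 17711 + 10946 = 28657
F_{24} = F_{23} + F_{22} = 28657 + 17711 = 46368

46368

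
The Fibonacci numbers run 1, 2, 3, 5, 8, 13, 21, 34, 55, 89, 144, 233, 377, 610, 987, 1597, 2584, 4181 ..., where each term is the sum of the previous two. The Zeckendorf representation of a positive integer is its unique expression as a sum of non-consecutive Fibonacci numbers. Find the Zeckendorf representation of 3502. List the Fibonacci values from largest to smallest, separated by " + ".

Greedily peel off the largest Fibonacci term at each step:
3502 − 2584 = 918
918 − 610 = 308
308 − 233 = 75
75 − 55 = 20
20 − 13 = 7
7 − 5 = 2
2 − 2 = 0
So 3502 = 2584 + 610 + 233 + 55 + 13 + 5 + 2, with no two terms consecutive in the sequence.

2584 + 610 + 233 + 55 + 13 + 5 + 2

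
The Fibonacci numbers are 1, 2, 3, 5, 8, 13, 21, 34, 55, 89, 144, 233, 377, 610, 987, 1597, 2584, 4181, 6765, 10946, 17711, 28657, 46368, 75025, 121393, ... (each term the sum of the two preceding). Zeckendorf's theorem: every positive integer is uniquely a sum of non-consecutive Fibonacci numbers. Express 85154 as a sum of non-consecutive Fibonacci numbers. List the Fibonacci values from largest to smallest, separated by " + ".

75025 + 6765 + 2584 + 610 + 144 + 21 + 5

take 75025 (≤ 85154); 85154 − 75025 = 10129
take 6765 (≤ 10129); 10129 − 6765 = 3364
take 2584 (≤ 3364); 3364 − 2584 = 780
take 610 (≤ 780); 780 − 610 = 170
take 144 (≤ 170); 170 − 144 = 26
take 21 (≤ 26); 26 − 21 = 5
take 5 (≤ 5); 5 − 5 = 0
So 85154 = 75025 + 6765 + 2584 + 610 + 144 + 21 + 5, with no two terms consecutive in the sequence.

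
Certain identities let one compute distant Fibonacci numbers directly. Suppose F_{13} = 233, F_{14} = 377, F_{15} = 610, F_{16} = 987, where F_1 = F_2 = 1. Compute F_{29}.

514229

By the addition formula F_{m+n} = F_m F_{n+1} + F_{m−1} F_n with m=16, n=13: F_{29} = 987·377 + 610·233 = 372099 + 142130 = 514229.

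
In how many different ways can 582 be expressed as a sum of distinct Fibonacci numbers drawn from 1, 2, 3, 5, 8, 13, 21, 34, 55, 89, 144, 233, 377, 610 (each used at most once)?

582 = 377+144+55+5+1 = 377+144+55+3+2+1 = 377+144+34+21+5+1 = 377+144+34+21+3+2+1 = … (10 more), for 14 in all.

14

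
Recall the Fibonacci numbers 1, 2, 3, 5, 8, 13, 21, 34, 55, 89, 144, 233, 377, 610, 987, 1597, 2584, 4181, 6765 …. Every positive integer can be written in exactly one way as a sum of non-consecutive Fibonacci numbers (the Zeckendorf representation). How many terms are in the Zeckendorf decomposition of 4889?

5

subtract 4181 from 4889: 708 remains
subtract 610 from 708: 98 remains
subtract 89 from 98: 9 remains
subtract 8 from 9: 1 remains
subtract 1 from 1: 0 remains
4889 = 4181 + 610 + 89 + 8 + 1, which has 5 terms.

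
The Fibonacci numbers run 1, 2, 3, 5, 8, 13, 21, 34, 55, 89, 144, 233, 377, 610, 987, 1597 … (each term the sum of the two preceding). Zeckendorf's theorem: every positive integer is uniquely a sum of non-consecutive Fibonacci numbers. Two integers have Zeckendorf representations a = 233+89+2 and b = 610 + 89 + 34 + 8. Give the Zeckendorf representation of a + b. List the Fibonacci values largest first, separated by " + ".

987 + 55 + 21 + 2

The two numbers are 324 and 741, so their sum is 1065.
1065: greatest Fibonacci not exceeding it is 987, leaving 78
78: greatest Fibonacci not exceeding it is 55, leaving 23
23: greatest Fibonacci not exceeding it is 21, leaving 2
2: greatest Fibonacci not exceeding it is 2, leaving 0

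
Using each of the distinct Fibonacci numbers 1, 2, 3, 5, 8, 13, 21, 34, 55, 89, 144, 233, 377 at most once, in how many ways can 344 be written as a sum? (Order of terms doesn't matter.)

9

Each representation comes from the Zeckendorf form by replacing some F_k with F_{k−1} + F_{k−2} where possible.
344 = 233+89+21+1 = 233+89+13+8+1 = 233+55+34+21+1 = 233+89+13+5+3+1 = 233+55+34+13+8+1 = … (4 more), for 9 in all.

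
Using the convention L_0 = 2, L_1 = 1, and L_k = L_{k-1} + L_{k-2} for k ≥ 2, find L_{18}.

5778

Iterating the recurrence up to L_{10} = 123 and L_{9} = 76:
L_{11} = L_{10} + L_{9} = 123 + 76 = 199
L_{12} = L_{11} + L_{10} = 199 + 123 = 322
L_{13} = L_{12} + L_{11} = 322 + 199 = 521
L_{14} = L_{13} + L_{12} = 521 + 322 = 843
L_{15} = L_{14} + L_{13} = 843 + 521 = 1364
L_{16} = L_{15} + L_{14} = 1364 + 843 = 2207
L_{17} = L_{16} + L_{15} = 2207 + 1364 = 3571
L_{18} = L_{17} + L_{16} = 3571 + 2207 = 5778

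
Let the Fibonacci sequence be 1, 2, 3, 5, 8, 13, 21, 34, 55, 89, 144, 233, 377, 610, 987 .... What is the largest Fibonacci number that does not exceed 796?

610

610 ≤ 796 < 987, so the largest Fibonacci number not exceeding 796 is 610.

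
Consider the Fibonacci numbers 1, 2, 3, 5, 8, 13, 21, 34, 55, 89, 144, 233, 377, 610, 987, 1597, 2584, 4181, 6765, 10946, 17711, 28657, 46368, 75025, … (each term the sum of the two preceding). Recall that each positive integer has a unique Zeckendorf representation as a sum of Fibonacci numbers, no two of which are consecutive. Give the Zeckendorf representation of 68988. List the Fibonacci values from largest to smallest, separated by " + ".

take 46368 (≤ 68988); 68988 − 46368 = 22620
take 17711 (≤ 22620); 22620 − 17711 = 4909
take 4181 (≤ 4909); 4909 − 4181 = 728
take 610 (≤ 728); 728 − 610 = 118
take 89 (≤ 118); 118 − 89 = 29
take 21 (≤ 29); 29 − 21 = 8
take 8 (≤ 8); 8 − 8 = 0
So 68988 = 46368 + 17711 + 4181 + 610 + 89 + 21 + 8, with no two terms consecutive in the sequence.

46368 + 17711 + 4181 + 610 + 89 + 21 + 8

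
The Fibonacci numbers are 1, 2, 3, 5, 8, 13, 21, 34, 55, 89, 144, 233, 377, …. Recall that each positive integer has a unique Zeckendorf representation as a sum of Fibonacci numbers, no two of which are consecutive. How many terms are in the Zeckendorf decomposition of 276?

276: greatest Fibonacci not exceeding it is 233, leaving 43
43: greatest Fibonacci not exceeding it is 34, leaving 9
9: greatest Fibonacci not exceeding it is 8, leaving 1
1: greatest Fibonacci not exceeding it is 1, leaving 0
276 = 233 + 34 + 8 + 1, which has 4 terms.

4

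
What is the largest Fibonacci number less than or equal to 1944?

1597 ≤ 1944 < 2584, so the largest Fibonacci number not exceeding 1944 is 1597.

1597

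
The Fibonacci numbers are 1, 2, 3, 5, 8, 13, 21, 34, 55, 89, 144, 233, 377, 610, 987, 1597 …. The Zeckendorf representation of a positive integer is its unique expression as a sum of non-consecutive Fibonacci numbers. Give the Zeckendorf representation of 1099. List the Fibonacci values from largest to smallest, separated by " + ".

987 ≤ 1099 < 1597, so take 987; remainder 112
89 ≤ 112 < 144, so take 89; remainder 23
21 ≤ 23 < 34, so take 21; remainder 2
2 ≤ 2 < 3, so take 2; remainder 0
So 1099 = 987 + 89 + 21 + 2, with no two terms consecutive in the sequence.

987 + 89 + 21 + 2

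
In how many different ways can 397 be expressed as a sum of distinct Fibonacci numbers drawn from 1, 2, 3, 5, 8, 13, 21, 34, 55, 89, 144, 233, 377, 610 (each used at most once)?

397 = 377+13+5+2 = 233+144+13+5+2 = 233+89+55+13+5+2 = … (1 more), for 4 in all.

4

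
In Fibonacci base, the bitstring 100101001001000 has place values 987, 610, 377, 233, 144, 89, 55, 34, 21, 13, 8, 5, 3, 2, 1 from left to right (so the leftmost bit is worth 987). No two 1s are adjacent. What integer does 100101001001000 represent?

1335

Summing the place values of the 1 bits: 987 + 233 + 89 + 21 + 5 = 1335.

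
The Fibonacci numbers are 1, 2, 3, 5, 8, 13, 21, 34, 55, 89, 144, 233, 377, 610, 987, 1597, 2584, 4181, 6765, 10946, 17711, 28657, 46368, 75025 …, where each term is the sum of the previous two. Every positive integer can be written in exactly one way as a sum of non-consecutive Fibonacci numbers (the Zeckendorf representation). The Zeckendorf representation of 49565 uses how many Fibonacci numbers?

largest Fibonacci ≤ 49565 is 46368; 49565 − 46368 = 3197
largest Fibonacci ≤ 3197 is 2584; 3197 − 2584 = 613
largest Fibonacci ≤ 613 is 610; 613 − 610 = 3
largest Fibonacci ≤ 3 is 3; 3 − 3 = 0
49565 = 46368 + 2584 + 610 + 3, which has 4 terms.

4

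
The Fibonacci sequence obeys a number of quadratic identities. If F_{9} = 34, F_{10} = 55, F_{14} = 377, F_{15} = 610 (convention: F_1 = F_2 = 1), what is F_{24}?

By the addition formula F_{m+n} = F_m F_{n+1} + F_{m−1} F_n with m=15, n=9: F_{24} = 610·55 + 377·34 = 33550 + 12818 = 46368.

46368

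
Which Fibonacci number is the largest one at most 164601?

121393

121393 ≤ 164601 < 196418, so the largest Fibonacci number not exceeding 164601 is 121393.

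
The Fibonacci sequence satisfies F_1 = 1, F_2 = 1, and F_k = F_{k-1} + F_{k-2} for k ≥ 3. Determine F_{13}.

233

Iterating the recurrence up to F_{8} = 21 and F_{7} = 13:
F_{9} = F_{8} + F_{7} = 21 + 13 = 34
F_{10} = F_{9} + F_{8} = 34 + 21 = 55
F_{11} = F_{10} + F_{9} = 55 + 34 = 89
F_{12} = F_{11} + F_{10} = 89 + 55 = 144
F_{13} = F_{12} + F_{11} = 144 + 89 = 233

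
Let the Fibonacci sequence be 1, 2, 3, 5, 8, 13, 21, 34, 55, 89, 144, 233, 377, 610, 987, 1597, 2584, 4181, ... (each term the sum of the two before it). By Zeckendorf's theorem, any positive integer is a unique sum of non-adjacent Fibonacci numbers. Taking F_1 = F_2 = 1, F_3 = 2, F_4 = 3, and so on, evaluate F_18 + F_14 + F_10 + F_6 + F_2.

F_18 + F_14 + F_10 + F_6 + F_2 = 2584 + 377 + 55 + 8 + 1 = 3025.

3025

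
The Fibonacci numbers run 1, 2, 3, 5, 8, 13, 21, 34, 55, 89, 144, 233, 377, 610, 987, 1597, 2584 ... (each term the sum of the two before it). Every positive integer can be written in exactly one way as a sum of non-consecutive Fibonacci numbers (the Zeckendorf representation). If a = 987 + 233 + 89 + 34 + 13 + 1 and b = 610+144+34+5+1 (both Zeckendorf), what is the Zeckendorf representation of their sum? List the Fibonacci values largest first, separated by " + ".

1597 + 377 + 144 + 21 + 8 + 3 + 1

The two numbers are 1357 and 794, so their sum is 2151.
Repeatedly subtract the largest Fibonacci number that fits:
largest Fibonacci ≤ 2151 is 1597; 2151 − 1597 = 554
largest Fibonacci ≤ 554 is 377; 554 − 377 = 177
largest Fibonacci ≤ 177 is 144; 177 − 144 = 33
largest Fibonacci ≤ 33 is 21; 33 − 21 = 12
largest Fibonacci ≤ 12 is 8; 12 − 8 = 4
largest Fibonacci ≤ 4 is 3; 4 − 3 = 1
largest Fibonacci ≤ 1 is 1; 1 − 1 = 0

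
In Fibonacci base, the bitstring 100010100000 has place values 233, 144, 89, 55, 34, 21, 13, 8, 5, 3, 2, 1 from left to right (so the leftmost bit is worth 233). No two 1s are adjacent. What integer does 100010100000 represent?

280

Summing the place values of the 1 bits: 233 + 34 + 13 = 280.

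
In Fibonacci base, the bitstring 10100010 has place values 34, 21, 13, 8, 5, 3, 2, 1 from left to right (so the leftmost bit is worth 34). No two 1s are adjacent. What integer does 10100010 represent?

Summing the place values of the 1 bits: 34 + 13 + 2 = 49.

49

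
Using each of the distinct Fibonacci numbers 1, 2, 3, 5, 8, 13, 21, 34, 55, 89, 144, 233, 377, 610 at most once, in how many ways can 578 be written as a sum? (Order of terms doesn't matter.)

Each representation comes from the Zeckendorf form by replacing some F_k with F_{k−1} + F_{k−2} where possible.
578 = 377+144+55+2 = 377+144+34+21+2 = 377+144+34+13+8+2 = 377+89+55+34+21+2 = … (6 more), for 10 in all.

10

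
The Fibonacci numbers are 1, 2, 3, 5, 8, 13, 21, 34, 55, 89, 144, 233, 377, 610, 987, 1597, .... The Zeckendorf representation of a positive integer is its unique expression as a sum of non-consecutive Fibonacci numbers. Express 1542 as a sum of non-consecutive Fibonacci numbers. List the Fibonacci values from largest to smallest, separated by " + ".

Repeatedly subtract the largest Fibonacci number that fits:
largest Fibonacci ≤ 1542 is 987; 1542 − 987 = 555
largest Fibonacci ≤ 555 is 377; 555 − 377 = 178
largest Fibonacci ≤ 178 is 144; 178 − 144 = 34
largest Fibonacci ≤ 34 is 34; 34 − 34 = 0
So 1542 = 987 + 377 + 144 + 34, with no two terms consecutive in the sequence.

987 + 377 + 144 + 34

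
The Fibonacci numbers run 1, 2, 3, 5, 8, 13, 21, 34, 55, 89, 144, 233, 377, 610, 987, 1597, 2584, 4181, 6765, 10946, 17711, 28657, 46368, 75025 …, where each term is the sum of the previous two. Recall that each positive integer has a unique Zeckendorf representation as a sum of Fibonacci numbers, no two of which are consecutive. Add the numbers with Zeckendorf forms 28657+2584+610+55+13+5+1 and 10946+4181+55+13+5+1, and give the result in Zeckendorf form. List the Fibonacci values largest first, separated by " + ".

46368 + 610 + 144 + 3 + 1

The two numbers are 31925 and 15201, so their sum is 47126.
Greedy algorithm:
46368 ≤ 47126 < 75025, so take 46368; remainder 758
610 ≤ 758 < 987, so take 610; remainder 148
144 ≤ 148 < 233, so take 144; remainder 4
3 ≤ 4 < 5, so take 3; remainder 1
1 ≤ 1 < 2, so take 1; remainder 0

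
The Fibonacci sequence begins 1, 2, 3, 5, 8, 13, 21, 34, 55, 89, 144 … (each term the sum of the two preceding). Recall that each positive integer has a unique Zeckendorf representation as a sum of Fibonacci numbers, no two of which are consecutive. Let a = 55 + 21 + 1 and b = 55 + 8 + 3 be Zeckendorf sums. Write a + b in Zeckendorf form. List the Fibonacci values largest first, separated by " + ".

The two numbers are 77 and 66, so their sum is 143.
Greedy algorithm:
subtract 89 from 143: 54 remains
subtract 34 from 54: 20 remains
subtract 13 from 20: 7 remains
subtract 5 from 7: 2 remains
subtract 2 from 2: 0 remains

89 + 34 + 13 + 5 + 2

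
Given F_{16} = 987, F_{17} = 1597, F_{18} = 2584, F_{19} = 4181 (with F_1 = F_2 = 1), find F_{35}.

By the addition formula F_{m+n} = F_m F_{n+1} + F_{m−1} F_n with m=17, n=18: F_{35} = 1597·4181 + 987·2584 = 6677057 + 2550408 = 9227465.

9227465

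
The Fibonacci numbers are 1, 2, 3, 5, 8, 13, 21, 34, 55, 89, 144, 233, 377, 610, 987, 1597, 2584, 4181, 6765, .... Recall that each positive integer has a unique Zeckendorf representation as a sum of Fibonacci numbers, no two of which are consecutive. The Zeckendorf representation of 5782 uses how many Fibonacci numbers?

4

subtract 4181 from 5782: 1601 remains
subtract 1597 from 1601: 4 remains
subtract 3 from 4: 1 remains
subtract 1 from 1: 0 remains
5782 = 4181 + 1597 + 3 + 1, which has 4 terms.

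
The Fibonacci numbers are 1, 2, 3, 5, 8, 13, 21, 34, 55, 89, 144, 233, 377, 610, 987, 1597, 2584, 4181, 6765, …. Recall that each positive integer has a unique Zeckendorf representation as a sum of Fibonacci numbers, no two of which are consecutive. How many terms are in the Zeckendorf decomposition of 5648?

6

4181 ≤ 5648 < 6765, so take 4181; remainder 1467
987 ≤ 1467 < 1597, so take 987; remainder 480
377 ≤ 480 < 610, so take 377; remainder 103
89 ≤ 103 < 144, so take 89; remainder 14
13 ≤ 14 < 21, so take 13; remainder 1
1 ≤ 1 < 2, so take 1; remainder 0
5648 = 4181 + 987 + 377 + 89 + 13 + 1, which has 6 terms.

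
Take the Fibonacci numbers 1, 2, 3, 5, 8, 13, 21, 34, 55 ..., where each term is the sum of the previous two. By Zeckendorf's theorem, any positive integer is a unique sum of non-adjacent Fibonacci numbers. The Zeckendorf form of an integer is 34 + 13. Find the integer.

47

34 + 13 = 47.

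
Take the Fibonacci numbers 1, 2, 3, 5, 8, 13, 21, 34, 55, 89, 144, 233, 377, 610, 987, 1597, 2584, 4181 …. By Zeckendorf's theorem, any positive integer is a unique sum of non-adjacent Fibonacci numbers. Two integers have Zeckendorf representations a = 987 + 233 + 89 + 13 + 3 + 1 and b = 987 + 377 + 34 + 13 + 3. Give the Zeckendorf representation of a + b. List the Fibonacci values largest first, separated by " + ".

2584 + 144 + 8 + 3 + 1

The two numbers are 1326 and 1414, so their sum is 2740.
Repeatedly subtract the largest Fibonacci number that fits:
2584 ≤ 2740 < 4181, so take 2584; remainder 156
144 ≤ 156 < 233, so take 144; remainder 12
8 ≤ 12 < 13, so take 8; remainder 4
3 ≤ 4 < 5, so take 3; remainder 1
1 ≤ 1 < 2, so take 1; remainder 0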